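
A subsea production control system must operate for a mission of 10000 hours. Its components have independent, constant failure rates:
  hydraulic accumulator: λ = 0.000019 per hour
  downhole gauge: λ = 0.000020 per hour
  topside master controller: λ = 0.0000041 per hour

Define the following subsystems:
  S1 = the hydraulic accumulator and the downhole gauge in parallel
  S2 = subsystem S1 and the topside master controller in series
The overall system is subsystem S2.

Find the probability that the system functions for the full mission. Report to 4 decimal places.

0.9297

R(hydraulic accumulator) = exp(−0.000019 × 10000) = 0.826959
R(downhole gauge) = exp(−0.000020 × 10000) = 0.818731
R(topside master controller) = exp(−0.0000041 × 10000) = 0.959829
Parallel (hydraulic accumulator and downhole gauge): 1 − (1 − 0.826959)(1 − 0.818731) = 0.968633
Series ([0.968633] and topside master controller): 0.968633 × 0.959829 = 0.9297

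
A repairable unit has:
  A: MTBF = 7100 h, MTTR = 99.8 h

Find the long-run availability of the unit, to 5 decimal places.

A(A) = MTBF/(MTBF+MTTR) = 7100/(7100+99.8) = 0.98614

0.98614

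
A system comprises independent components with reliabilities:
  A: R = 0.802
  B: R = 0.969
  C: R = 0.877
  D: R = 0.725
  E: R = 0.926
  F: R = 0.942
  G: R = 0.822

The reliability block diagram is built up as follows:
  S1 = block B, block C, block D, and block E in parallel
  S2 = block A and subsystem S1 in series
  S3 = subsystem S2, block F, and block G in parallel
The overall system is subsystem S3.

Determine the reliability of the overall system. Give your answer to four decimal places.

Parallel (B, C, D, and E): 1 − (1 − 0.969000)(1 − 0.877000)(1 − 0.725000)(1 − 0.926000) = 0.999922
Series (A and [0.999922]): 0.802000 × 0.999922 = 0.801937
Parallel ([0.801937], F, and G): 1 − (1 − 0.801937)(1 − 0.942000)(1 − 0.822000) = 0.9980

0.9980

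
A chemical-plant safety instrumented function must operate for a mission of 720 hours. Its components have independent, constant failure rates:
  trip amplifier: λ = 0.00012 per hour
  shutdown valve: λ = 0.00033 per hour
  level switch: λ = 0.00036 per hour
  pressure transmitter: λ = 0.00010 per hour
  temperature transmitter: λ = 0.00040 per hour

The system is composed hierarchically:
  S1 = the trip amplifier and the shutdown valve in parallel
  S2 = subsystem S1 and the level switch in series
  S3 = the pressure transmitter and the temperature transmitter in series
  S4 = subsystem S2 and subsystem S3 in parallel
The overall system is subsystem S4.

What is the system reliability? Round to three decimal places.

0.927

R(trip amplifier) = exp(−0.00012 × 720) = 0.91723
R(shutdown valve) = exp(−0.00033 × 720) = 0.78852
R(level switch) = exp(−0.00036 × 720) = 0.77167
R(pressure transmitter) = exp(−0.00010 × 720) = 0.93053
R(temperature transmitter) = exp(−0.00040 × 720) = 0.74976
Parallel (trip amplifier and shutdown valve): 1 − (1 − 0.91723)(1 − 0.78852) = 0.98250
Series ([0.98250] and level switch): 0.98250 × 0.77167 = 0.75817
Series (pressure transmitter and temperature transmitter): 0.93053 × 0.74976 = 0.69767
Parallel ([0.75817] and [0.69767]): 1 − (1 − 0.75817)(1 − 0.69767) = 0.927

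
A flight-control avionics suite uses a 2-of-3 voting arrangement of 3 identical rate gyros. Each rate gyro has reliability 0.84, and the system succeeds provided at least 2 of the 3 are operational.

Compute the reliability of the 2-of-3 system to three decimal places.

0.931

R = Σ_{i=2}^{3} C(3,i) p^i (1−p)^{3−i} with p = 0.84
C(3,2)·0.84^2·0.16^1 = 0.33869
C(3,3)·0.84^3·0.16^0 = 0.59270
Sum = 0.931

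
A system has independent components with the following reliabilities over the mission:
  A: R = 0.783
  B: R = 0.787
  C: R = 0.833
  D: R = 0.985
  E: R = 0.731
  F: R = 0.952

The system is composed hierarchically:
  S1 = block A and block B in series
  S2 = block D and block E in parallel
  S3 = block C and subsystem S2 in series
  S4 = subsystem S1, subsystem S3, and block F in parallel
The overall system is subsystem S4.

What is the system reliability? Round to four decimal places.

Series (A and B): 0.783000 × 0.787000 = 0.616221
Parallel (D and E): 1 − (1 − 0.985000)(1 − 0.731000) = 0.995965
Series (C and [0.995965]): 0.833000 × 0.995965 = 0.829639
Parallel ([0.616221], [0.829639], and F): 1 − (1 − 0.616221)(1 − 0.829639)(1 − 0.952000) = 0.9969

0.9969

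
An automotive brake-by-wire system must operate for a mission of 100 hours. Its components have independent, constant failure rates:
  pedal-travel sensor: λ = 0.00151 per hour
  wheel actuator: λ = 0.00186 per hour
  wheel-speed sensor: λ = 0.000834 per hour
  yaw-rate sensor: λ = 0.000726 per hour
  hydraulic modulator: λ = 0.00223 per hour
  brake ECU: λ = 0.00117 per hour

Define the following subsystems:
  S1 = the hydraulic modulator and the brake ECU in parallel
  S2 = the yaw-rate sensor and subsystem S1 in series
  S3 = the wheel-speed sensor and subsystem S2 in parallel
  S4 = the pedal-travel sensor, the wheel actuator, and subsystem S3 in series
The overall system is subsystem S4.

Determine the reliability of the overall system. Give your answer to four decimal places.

R(pedal-travel sensor) = exp(−0.00151 × 100) = 0.859848
R(wheel actuator) = exp(−0.00186 × 100) = 0.830274
R(wheel-speed sensor) = exp(−0.000834 × 100) = 0.919983
R(yaw-rate sensor) = exp(−0.000726 × 100) = 0.929973
R(hydraulic modulator) = exp(−0.00223 × 100) = 0.800115
R(brake ECU) = exp(−0.00117 × 100) = 0.889585
Parallel (hydraulic modulator and brake ECU): 1 − (1 − 0.800115)(1 − 0.889585) = 0.977930
Series (yaw-rate sensor and [0.977930]): 0.929973 × 0.977930 = 0.909448
Parallel (wheel-speed sensor and [0.909448]): 1 − (1 − 0.919983)(1 − 0.909448) = 0.992754
Series (pedal-travel sensor, wheel actuator, and [0.992754]): 0.859848 × 0.830274 × 0.992754 = 0.7087

0.7087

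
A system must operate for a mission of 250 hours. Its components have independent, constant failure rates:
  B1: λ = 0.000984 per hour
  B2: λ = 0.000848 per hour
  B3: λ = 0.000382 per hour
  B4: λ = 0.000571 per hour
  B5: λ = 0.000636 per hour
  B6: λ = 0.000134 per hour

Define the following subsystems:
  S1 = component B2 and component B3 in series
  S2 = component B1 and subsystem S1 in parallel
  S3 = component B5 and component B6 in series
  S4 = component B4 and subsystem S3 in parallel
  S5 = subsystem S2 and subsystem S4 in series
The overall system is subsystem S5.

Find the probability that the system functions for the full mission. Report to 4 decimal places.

R(B1) = exp(−0.000984 × 250) = 0.781922
R(B2) = exp(−0.000848 × 250) = 0.808965
R(B3) = exp(−0.000382 × 250) = 0.908918
R(B4) = exp(−0.000571 × 250) = 0.866971
R(B5) = exp(−0.000636 × 250) = 0.852996
R(B6) = exp(−0.000134 × 250) = 0.967055
Series (B2 and B3): 0.808965 × 0.908918 = 0.735283
Parallel (B1 and [0.735283]): 1 − (1 − 0.781922)(1 − 0.735283) = 0.942271
Series (B5 and B6): 0.852996 × 0.967055 = 0.824894
Parallel (B4 and [0.824894]): 1 − (1 − 0.866971)(1 − 0.824894) = 0.976706
Series ([0.942271] and [0.976706]): 0.942271 × 0.976706 = 0.9203

0.9203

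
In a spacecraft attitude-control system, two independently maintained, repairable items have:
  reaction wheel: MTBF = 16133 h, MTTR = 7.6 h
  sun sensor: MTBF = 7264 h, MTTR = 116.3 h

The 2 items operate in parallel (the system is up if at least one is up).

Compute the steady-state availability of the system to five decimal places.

A(reaction wheel) = MTBF/(MTBF+MTTR) = 16133/(16133+7.6) = 0.999529
A(sun sensor) = MTBF/(MTBF+MTTR) = 7264/(7264+116.3) = 0.984242
Parallel availability: 1 − (1 − 0.999529)(1 − 0.984242) = 0.99999

0.99999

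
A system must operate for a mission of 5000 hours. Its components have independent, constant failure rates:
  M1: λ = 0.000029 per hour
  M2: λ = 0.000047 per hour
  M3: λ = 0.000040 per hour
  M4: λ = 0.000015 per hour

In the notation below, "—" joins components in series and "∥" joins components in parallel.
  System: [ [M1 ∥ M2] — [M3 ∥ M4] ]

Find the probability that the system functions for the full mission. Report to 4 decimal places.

0.9590

R(M1) = exp(−0.000029 × 5000) = 0.865022
R(M2) = exp(−0.000047 × 5000) = 0.790571
R(M3) = exp(−0.000040 × 5000) = 0.818731
R(M4) = exp(−0.000015 × 5000) = 0.927743
Parallel (M1 and M2): 1 − (1 − 0.865022)(1 − 0.790571) = 0.971732
Parallel (M3 and M4): 1 − (1 − 0.818731)(1 − 0.927743) = 0.986902
Series ([0.971732] and [0.986902]): 0.971732 × 0.986902 = 0.9590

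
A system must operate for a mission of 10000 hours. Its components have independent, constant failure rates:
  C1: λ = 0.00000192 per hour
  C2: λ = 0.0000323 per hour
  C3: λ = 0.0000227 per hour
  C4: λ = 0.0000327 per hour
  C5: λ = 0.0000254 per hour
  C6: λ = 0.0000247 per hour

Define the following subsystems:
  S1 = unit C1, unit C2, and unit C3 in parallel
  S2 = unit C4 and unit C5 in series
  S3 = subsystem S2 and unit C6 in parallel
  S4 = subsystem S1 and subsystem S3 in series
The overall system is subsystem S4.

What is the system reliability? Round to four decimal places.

R(C1) = exp(−0.00000192 × 10000) = 0.980983
R(C2) = exp(−0.0000323 × 10000) = 0.723974
R(C3) = exp(−0.0000227 × 10000) = 0.796921
R(C4) = exp(−0.0000327 × 10000) = 0.721084
R(C5) = exp(−0.0000254 × 10000) = 0.775692
R(C6) = exp(−0.0000247 × 10000) = 0.781141
Parallel (C1, C2, and C3): 1 − (1 − 0.980983)(1 − 0.723974)(1 − 0.796921) = 0.998934
Series (C4 and C5): 0.721084 × 0.775692 = 0.559339
Parallel ([0.559339] and C6): 1 − (1 − 0.559339)(1 − 0.781141) = 0.903557
Series ([0.998934] and [0.903557]): 0.998934 × 0.903557 = 0.9026

0.9026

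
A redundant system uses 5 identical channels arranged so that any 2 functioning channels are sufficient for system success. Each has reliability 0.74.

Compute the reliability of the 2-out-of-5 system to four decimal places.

0.9819

R = Σ_{i=2}^{5} C(5,i) p^i (1−p)^{5−i} with p = 0.74
C(5,2)·0.74^2·0.26^3 = 0.096246
C(5,3)·0.74^3·0.26^2 = 0.273931
C(5,4)·0.74^4·0.26^1 = 0.389825
C(5,5)·0.74^5·0.26^0 = 0.221901
Sum = 0.9819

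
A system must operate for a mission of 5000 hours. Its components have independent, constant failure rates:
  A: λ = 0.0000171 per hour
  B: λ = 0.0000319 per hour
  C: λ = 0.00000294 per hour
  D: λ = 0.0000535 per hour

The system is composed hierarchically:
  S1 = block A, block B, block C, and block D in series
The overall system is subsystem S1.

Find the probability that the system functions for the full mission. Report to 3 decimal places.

0.590

R(A) = exp(−0.0000171 × 5000) = 0.91805
R(B) = exp(−0.0000319 × 5000) = 0.85257
R(C) = exp(−0.00000294 × 5000) = 0.98541
R(D) = exp(−0.0000535 × 5000) = 0.76529
Series (A, B, C, and D): 0.91805 × 0.85257 × 0.98541 × 0.76529 = 0.590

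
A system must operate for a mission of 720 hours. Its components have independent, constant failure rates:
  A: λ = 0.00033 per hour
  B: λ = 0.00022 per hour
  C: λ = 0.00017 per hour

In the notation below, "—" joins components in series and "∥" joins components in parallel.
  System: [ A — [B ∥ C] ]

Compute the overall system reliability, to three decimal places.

0.775

R(A) = exp(−0.00033 × 720) = 0.78852
R(B) = exp(−0.00022 × 720) = 0.85351
R(C) = exp(−0.00017 × 720) = 0.88479
Parallel (B and C): 1 − (1 − 0.85351)(1 − 0.88479) = 0.98312
Series (A and [0.98312]): 0.78852 × 0.98312 = 0.775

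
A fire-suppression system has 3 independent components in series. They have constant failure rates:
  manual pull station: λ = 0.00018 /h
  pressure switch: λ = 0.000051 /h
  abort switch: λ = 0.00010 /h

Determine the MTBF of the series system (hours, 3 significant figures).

Series of exponential components: λ_sys = Σ λ_i
λ_sys = 0.00018 + 0.000051 + 0.00010 = 3.3100e-04 /h
MTBF = 1 / λ_sys = 3020 h

3020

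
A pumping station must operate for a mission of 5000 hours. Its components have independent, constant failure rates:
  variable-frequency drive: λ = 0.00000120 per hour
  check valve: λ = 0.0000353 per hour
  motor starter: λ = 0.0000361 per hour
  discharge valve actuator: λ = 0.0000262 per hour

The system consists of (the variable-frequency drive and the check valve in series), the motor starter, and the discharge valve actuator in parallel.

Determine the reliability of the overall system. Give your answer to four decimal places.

0.9966

R(variable-frequency drive) = exp(−0.00000120 × 5000) = 0.994018
R(check valve) = exp(−0.0000353 × 5000) = 0.838199
R(motor starter) = exp(−0.0000361 × 5000) = 0.834853
R(discharge valve actuator) = exp(−0.0000262 × 5000) = 0.877218
Series (variable-frequency drive and check valve): 0.994018 × 0.838199 = 0.833185
Parallel ([0.833185], motor starter, and discharge valve actuator): 1 − (1 − 0.833185)(1 − 0.834853)(1 − 0.877218) = 0.9966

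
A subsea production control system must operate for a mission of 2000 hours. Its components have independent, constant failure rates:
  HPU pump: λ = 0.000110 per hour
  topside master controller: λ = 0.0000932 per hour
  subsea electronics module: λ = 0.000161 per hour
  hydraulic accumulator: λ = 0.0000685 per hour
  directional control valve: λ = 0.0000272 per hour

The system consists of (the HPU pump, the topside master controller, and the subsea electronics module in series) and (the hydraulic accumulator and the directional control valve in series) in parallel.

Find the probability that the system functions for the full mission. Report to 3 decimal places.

R(HPU pump) = exp(−0.000110 × 2000) = 0.80252
R(topside master controller) = exp(−0.0000932 × 2000) = 0.82994
R(subsea electronics module) = exp(−0.000161 × 2000) = 0.72470
R(hydraulic accumulator) = exp(−0.0000685 × 2000) = 0.87197
R(directional control valve) = exp(−0.0000272 × 2000) = 0.94705
Series (HPU pump, topside master controller, and subsea electronics module): 0.80252 × 0.82994 × 0.72470 = 0.48268
Series (hydraulic accumulator and directional control valve): 0.87197 × 0.94705 = 0.82580
Parallel ([0.48268] and [0.82580]): 1 − (1 − 0.48268)(1 − 0.82580) = 0.910

0.910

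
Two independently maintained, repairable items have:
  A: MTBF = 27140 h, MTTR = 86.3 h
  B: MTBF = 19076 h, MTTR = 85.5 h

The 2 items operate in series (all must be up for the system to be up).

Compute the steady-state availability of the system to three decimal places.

0.992

A(A) = MTBF/(MTBF+MTTR) = 27140/(27140+86.3) = 0.996830
A(B) = MTBF/(MTBF+MTTR) = 19076/(19076+85.5) = 0.995538
Series availability: 0.996830 × 0.995538 = 0.992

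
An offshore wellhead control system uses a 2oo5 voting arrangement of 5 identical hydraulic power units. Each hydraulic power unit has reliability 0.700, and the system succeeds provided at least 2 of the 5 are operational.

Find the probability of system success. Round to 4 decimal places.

0.9692

R = Σ_{i=2}^{5} C(5,i) p^i (1−p)^{5−i} with p = 0.700
C(5,2)·0.700^2·0.300^3 = 0.132300
C(5,3)·0.700^3·0.300^2 = 0.308700
C(5,4)·0.700^4·0.300^1 = 0.360150
C(5,5)·0.700^5·0.300^0 = 0.168070
Sum = 0.9692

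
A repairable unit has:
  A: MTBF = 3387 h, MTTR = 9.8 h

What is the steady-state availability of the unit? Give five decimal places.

A(A) = MTBF/(MTBF+MTTR) = 3387/(3387+9.8) = 0.99711

0.99711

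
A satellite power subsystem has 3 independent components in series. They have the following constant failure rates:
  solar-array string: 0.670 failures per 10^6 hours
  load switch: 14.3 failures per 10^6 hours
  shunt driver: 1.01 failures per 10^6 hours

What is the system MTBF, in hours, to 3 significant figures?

Series of exponential components: λ_sys = Σ λ_i
λ_sys = 0.000000670 + 0.0000143 + 0.00000101 = 1.5980e-05 /h
MTBF = 1 / λ_sys = 62600 h

62600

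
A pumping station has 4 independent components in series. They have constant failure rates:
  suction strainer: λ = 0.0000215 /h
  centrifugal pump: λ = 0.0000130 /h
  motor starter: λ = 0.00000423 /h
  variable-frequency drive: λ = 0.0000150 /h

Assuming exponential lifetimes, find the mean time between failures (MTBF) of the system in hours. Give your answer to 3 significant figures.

18600

Series of exponential components: λ_sys = Σ λ_i
λ_sys = 0.0000215 + 0.0000130 + 0.00000423 + 0.0000150 = 5.3730e-05 /h
MTBF = 1 / λ_sys = 18600 h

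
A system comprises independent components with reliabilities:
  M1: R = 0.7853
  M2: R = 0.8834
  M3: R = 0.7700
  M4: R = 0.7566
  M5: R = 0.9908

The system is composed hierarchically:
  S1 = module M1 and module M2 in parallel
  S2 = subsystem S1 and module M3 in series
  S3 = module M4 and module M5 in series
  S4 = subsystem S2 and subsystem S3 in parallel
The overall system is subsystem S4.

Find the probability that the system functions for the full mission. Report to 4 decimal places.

0.9376

Parallel (M1 and M2): 1 − (1 − 0.785300)(1 − 0.883400) = 0.974966
Series ([0.974966] and M3): 0.974966 × 0.770000 = 0.750724
Series (M4 and M5): 0.756600 × 0.990800 = 0.749639
Parallel ([0.750724] and [0.749639]): 1 − (1 − 0.750724)(1 − 0.749639) = 0.9376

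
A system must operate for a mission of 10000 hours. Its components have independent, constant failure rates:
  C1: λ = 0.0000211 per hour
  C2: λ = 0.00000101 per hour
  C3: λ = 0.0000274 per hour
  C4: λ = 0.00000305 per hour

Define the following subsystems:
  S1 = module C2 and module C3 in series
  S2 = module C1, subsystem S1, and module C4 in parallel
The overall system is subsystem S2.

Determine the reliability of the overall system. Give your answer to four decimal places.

R(C1) = exp(−0.0000211 × 10000) = 0.809774
R(C2) = exp(−0.00000101 × 10000) = 0.989951
R(C3) = exp(−0.0000274 × 10000) = 0.760332
R(C4) = exp(−0.00000305 × 10000) = 0.969960
Series (C2 and C3): 0.989951 × 0.760332 = 0.752691
Parallel (C1, [0.752691], and C4): 1 − (1 − 0.809774)(1 − 0.752691)(1 − 0.969960) = 0.9986

0.9986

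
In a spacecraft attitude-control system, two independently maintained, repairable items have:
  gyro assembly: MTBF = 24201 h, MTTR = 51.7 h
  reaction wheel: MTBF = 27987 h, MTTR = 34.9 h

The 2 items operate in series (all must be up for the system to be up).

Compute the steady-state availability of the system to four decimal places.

0.9966

A(gyro assembly) = MTBF/(MTBF+MTTR) = 24201/(24201+51.7) = 0.997868
A(reaction wheel) = MTBF/(MTBF+MTTR) = 27987/(27987+34.9) = 0.998755
Series availability: 0.997868 × 0.998755 = 0.9966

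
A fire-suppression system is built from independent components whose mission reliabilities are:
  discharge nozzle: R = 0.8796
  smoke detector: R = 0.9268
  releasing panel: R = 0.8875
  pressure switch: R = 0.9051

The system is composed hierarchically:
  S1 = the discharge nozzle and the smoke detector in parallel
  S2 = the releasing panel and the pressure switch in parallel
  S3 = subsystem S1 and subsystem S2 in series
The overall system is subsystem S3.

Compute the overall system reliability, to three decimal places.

0.981

Parallel (discharge nozzle and smoke detector): 1 − (1 − 0.87960)(1 − 0.92680) = 0.99119
Parallel (releasing panel and pressure switch): 1 − (1 − 0.88750)(1 − 0.90510) = 0.98932
Series ([0.99119] and [0.98932]): 0.99119 × 0.98932 = 0.981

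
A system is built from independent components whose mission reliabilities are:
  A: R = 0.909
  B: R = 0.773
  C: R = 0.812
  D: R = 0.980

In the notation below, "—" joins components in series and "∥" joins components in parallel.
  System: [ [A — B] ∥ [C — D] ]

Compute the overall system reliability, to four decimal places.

Series (A and B): 0.909000 × 0.773000 = 0.702657
Series (C and D): 0.812000 × 0.980000 = 0.795760
Parallel ([0.702657] and [0.795760]): 1 − (1 − 0.702657)(1 − 0.795760) = 0.9393

0.9393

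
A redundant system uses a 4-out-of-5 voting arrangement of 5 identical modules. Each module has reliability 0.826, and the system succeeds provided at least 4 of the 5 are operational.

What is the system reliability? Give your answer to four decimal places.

0.7895

R = Σ_{i=4}^{5} C(5,i) p^i (1−p)^{5−i} with p = 0.826
C(5,4)·0.826^4·0.174^1 = 0.404985
C(5,5)·0.826^5·0.174^0 = 0.384503
Sum = 0.7895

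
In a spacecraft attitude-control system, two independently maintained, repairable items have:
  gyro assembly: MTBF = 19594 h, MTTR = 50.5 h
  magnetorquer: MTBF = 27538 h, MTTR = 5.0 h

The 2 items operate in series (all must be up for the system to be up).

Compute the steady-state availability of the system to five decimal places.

0.99725

A(gyro assembly) = MTBF/(MTBF+MTTR) = 19594/(19594+50.5) = 0.997429
A(magnetorquer) = MTBF/(MTBF+MTTR) = 27538/(27538+5.0) = 0.999818
Series availability: 0.997429 × 0.999818 = 0.99725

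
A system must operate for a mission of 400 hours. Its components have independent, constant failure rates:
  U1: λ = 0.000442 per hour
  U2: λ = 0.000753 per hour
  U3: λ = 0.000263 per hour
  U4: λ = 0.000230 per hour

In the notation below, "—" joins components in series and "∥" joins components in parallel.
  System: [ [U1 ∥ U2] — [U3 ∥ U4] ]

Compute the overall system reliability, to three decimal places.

0.949

R(U1) = exp(−0.000442 × 400) = 0.83795
R(U2) = exp(−0.000753 × 400) = 0.73993
R(U3) = exp(−0.000263 × 400) = 0.90014
R(U4) = exp(−0.000230 × 400) = 0.91211
Parallel (U1 and U2): 1 − (1 − 0.83795)(1 − 0.73993) = 0.95786
Parallel (U3 and U4): 1 − (1 − 0.90014)(1 − 0.91211) = 0.99122
Series ([0.95786] and [0.99122]): 0.95786 × 0.99122 = 0.949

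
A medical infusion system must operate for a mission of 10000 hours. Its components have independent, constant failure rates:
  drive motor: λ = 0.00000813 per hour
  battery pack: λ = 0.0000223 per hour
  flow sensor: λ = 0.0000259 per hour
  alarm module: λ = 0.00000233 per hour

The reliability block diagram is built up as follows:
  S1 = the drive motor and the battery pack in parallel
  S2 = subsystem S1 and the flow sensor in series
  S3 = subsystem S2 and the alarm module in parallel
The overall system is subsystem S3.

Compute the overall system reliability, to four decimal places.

0.9945

R(drive motor) = exp(−0.00000813 × 10000) = 0.921917
R(battery pack) = exp(−0.0000223 × 10000) = 0.800115
R(flow sensor) = exp(−0.0000259 × 10000) = 0.771823
R(alarm module) = exp(−0.00000233 × 10000) = 0.976969
Parallel (drive motor and battery pack): 1 − (1 − 0.921917)(1 − 0.800115) = 0.984392
Series ([0.984392] and flow sensor): 0.984392 × 0.771823 = 0.759776
Parallel ([0.759776] and alarm module): 1 − (1 − 0.759776)(1 − 0.976969) = 0.9945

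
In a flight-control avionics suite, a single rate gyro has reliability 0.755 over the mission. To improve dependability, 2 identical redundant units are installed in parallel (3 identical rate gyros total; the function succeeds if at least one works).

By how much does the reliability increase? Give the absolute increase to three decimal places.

R_before = 0.755
R_after = 1 − (1 − 0.755)^3 = 0.985
ΔR = 0.985 − 0.755 = 0.230

0.230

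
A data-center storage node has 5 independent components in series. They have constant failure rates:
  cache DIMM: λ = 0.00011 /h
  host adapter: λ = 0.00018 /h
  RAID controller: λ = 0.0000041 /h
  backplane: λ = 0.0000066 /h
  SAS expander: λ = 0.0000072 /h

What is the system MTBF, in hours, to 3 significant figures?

3250

Series of exponential components: λ_sys = Σ λ_i
λ_sys = 0.00011 + 0.00018 + 0.0000041 + 0.0000066 + 0.0000072 = 3.0790e-04 /h
MTBF = 1 / λ_sys = 3250 h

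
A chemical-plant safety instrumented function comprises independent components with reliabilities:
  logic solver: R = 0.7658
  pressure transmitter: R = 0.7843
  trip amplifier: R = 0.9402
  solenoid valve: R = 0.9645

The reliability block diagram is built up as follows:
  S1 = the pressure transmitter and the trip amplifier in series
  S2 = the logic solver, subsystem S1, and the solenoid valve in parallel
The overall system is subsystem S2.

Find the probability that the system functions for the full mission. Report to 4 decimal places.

Series (pressure transmitter and trip amplifier): 0.784300 × 0.940200 = 0.737399
Parallel (logic solver, [0.737399], and solenoid valve): 1 − (1 − 0.765800)(1 − 0.737399)(1 − 0.964500) = 0.9978

0.9978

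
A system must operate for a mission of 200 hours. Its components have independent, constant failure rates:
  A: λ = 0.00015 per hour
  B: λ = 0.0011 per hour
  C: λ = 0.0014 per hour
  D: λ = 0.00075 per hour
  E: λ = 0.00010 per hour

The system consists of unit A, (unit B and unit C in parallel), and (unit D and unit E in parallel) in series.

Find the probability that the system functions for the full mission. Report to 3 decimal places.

R(A) = exp(−0.00015 × 200) = 0.97045
R(B) = exp(−0.0011 × 200) = 0.80252
R(C) = exp(−0.0014 × 200) = 0.75578
R(D) = exp(−0.00075 × 200) = 0.86071
R(E) = exp(−0.00010 × 200) = 0.98020
Parallel (B and C): 1 − (1 − 0.80252)(1 − 0.75578) = 0.95177
Parallel (D and E): 1 − (1 − 0.86071)(1 − 0.98020) = 0.99724
Series (A, [0.95177], and [0.99724]): 0.97045 × 0.95177 × 0.99724 = 0.921

0.921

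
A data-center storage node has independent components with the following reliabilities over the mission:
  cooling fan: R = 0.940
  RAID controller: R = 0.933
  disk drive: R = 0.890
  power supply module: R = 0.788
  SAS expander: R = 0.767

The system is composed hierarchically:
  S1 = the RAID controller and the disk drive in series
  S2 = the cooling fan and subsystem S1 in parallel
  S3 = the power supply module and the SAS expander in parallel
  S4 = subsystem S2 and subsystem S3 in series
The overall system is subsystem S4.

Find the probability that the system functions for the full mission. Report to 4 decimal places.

Series (RAID controller and disk drive): 0.933000 × 0.890000 = 0.830370
Parallel (cooling fan and [0.830370]): 1 − (1 − 0.940000)(1 − 0.830370) = 0.989822
Parallel (power supply module and SAS expander): 1 − (1 − 0.788000)(1 − 0.767000) = 0.950604
Series ([0.989822] and [0.950604]): 0.989822 × 0.950604 = 0.9409

0.9409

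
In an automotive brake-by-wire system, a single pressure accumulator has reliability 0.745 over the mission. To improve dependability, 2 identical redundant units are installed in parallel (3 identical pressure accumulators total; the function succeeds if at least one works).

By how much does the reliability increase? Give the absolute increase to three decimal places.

0.238

R_before = 0.745
R_after = 1 − (1 − 0.745)^3 = 0.983
ΔR = 0.983 − 0.745 = 0.238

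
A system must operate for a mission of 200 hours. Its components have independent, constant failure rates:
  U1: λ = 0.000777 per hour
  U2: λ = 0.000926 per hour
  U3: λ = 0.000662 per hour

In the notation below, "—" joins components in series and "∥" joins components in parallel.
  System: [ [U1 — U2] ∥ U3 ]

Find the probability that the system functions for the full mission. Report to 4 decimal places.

R(U1) = exp(−0.000777 × 200) = 0.856073
R(U2) = exp(−0.000926 × 200) = 0.830938
R(U3) = exp(−0.000662 × 200) = 0.875991
Series (U1 and U2): 0.856073 × 0.830938 = 0.711344
Parallel ([0.711344] and U3): 1 − (1 − 0.711344)(1 − 0.875991) = 0.9642

0.9642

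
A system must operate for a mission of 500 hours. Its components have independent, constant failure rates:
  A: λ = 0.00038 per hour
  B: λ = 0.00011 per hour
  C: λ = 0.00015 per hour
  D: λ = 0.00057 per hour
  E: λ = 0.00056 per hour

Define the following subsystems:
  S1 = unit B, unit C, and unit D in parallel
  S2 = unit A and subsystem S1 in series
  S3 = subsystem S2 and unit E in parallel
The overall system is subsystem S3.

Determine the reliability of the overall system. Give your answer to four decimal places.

R(A) = exp(−0.00038 × 500) = 0.826959
R(B) = exp(−0.00011 × 500) = 0.946485
R(C) = exp(−0.00015 × 500) = 0.927743
R(D) = exp(−0.00057 × 500) = 0.752014
R(E) = exp(−0.00056 × 500) = 0.755784
Parallel (B, C, and D): 1 − (1 − 0.946485)(1 − 0.927743)(1 − 0.752014) = 0.999041
Series (A and [0.999041]): 0.826959 × 0.999041 = 0.826166
Parallel ([0.826166] and E): 1 − (1 − 0.826166)(1 − 0.755784) = 0.9575

0.9575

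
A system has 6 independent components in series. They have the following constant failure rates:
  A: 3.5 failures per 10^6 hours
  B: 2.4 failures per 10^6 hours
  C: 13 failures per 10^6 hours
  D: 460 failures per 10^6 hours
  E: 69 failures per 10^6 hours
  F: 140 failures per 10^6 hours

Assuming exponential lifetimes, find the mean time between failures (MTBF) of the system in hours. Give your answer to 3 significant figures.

Series of exponential components: λ_sys = Σ λ_i
λ_sys = 0.0000035 + 0.0000024 + 0.000013 + 0.00046 + 0.000069 + 0.00014 = 6.8790e-04 /h
MTBF = 1 / λ_sys = 1450 h

1450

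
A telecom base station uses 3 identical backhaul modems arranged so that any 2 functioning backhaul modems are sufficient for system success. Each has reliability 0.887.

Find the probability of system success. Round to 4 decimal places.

0.9646

R = Σ_{i=2}^{3} C(3,i) p^i (1−p)^{3−i} with p = 0.887
C(3,2)·0.887^2·0.113^1 = 0.266715
C(3,3)·0.887^3·0.113^0 = 0.697864
Sum = 0.9646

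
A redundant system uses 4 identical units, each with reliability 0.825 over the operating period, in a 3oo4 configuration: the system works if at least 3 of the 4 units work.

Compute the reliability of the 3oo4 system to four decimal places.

R = Σ_{i=3}^{4} C(4,i) p^i (1−p)^{4−i} with p = 0.825
C(4,3)·0.825^3·0.175^1 = 0.393061
C(4,4)·0.825^4·0.175^0 = 0.463250
Sum = 0.8563

0.8563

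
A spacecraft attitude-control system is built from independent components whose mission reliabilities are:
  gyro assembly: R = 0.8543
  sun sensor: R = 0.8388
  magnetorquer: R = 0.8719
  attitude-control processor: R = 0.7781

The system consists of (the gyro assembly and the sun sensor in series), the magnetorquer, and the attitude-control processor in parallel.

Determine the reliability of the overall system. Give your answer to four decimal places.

Series (gyro assembly and sun sensor): 0.854300 × 0.838800 = 0.716587
Parallel ([0.716587], magnetorquer, and attitude-control processor): 1 − (1 − 0.716587)(1 − 0.871900)(1 − 0.778100) = 0.9919

0.9919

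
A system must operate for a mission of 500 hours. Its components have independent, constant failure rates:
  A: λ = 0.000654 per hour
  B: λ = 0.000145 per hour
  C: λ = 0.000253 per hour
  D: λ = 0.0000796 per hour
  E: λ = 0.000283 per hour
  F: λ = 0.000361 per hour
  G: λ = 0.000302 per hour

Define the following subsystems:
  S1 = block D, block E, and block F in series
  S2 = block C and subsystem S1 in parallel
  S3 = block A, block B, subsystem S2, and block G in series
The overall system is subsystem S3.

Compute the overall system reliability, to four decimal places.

0.5559

R(A) = exp(−0.000654 × 500) = 0.721084
R(B) = exp(−0.000145 × 500) = 0.930066
R(C) = exp(−0.000253 × 500) = 0.881174
R(D) = exp(−0.0000796 × 500) = 0.960982
R(E) = exp(−0.000283 × 500) = 0.868055
R(F) = exp(−0.000361 × 500) = 0.834853
R(G) = exp(−0.000302 × 500) = 0.859848
Series (D, E, and F): 0.960982 × 0.868055 × 0.834853 = 0.696422
Parallel (C and [0.696422]): 1 − (1 − 0.881174)(1 − 0.696422) = 0.963927
Series (A, B, [0.963927], and G): 0.721084 × 0.930066 × 0.963927 × 0.859848 = 0.5559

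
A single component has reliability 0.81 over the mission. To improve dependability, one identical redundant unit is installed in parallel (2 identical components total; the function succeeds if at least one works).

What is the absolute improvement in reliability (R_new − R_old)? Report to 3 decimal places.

R_before = 0.81
R_after = 1 − (1 − 0.81)^2 = 0.964
ΔR = 0.964 − 0.81 = 0.154

0.154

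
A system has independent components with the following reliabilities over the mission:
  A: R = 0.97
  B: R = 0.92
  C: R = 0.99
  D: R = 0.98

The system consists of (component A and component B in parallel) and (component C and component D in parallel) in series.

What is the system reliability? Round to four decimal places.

0.9974

Parallel (A and B): 1 − (1 − 0.970000)(1 − 0.920000) = 0.997600
Parallel (C and D): 1 − (1 − 0.990000)(1 − 0.980000) = 0.999800
Series ([0.997600] and [0.999800]): 0.997600 × 0.999800 = 0.9974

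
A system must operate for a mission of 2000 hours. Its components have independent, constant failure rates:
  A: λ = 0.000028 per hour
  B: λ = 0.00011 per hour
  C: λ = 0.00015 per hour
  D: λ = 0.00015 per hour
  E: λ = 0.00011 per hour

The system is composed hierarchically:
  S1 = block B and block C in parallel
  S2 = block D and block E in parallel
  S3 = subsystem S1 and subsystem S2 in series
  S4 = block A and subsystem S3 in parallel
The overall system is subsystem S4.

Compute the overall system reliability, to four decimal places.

0.9946

R(A) = exp(−0.000028 × 2000) = 0.945539
R(B) = exp(−0.00011 × 2000) = 0.802519
R(C) = exp(−0.00015 × 2000) = 0.740818
R(D) = exp(−0.00015 × 2000) = 0.740818
R(E) = exp(−0.00011 × 2000) = 0.802519
Parallel (B and C): 1 − (1 − 0.802519)(1 − 0.740818) = 0.948816
Parallel (D and E): 1 − (1 − 0.740818)(1 − 0.802519) = 0.948816
Series ([0.948816] and [0.948816]): 0.948816 × 0.948816 = 0.900252
Parallel (A and [0.900252]): 1 − (1 − 0.945539)(1 − 0.900252) = 0.9946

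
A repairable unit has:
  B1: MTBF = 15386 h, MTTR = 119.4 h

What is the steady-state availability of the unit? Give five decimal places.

A(B1) = MTBF/(MTBF+MTTR) = 15386/(15386+119.4) = 0.99230

0.99230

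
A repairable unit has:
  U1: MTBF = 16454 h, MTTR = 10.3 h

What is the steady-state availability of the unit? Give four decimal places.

0.9994

A(U1) = MTBF/(MTBF+MTTR) = 16454/(16454+10.3) = 0.9994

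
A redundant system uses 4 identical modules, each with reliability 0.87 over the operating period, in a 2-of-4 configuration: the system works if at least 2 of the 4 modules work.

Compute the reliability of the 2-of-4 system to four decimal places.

0.9921

R = Σ_{i=2}^{4} C(4,i) p^i (1−p)^{4−i} with p = 0.87
C(4,2)·0.87^2·0.13^2 = 0.076750
C(4,3)·0.87^3·0.13^1 = 0.342422
C(4,4)·0.87^4·0.13^0 = 0.572898
Sum = 0.9921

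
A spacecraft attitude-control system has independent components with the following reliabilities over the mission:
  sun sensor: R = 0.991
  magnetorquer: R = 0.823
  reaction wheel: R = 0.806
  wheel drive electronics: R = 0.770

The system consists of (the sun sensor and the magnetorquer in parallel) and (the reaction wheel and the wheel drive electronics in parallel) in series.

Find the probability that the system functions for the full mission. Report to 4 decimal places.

0.9539

Parallel (sun sensor and magnetorquer): 1 − (1 − 0.991000)(1 − 0.823000) = 0.998407
Parallel (reaction wheel and wheel drive electronics): 1 − (1 − 0.806000)(1 − 0.770000) = 0.955380
Series ([0.998407] and [0.955380]): 0.998407 × 0.955380 = 0.9539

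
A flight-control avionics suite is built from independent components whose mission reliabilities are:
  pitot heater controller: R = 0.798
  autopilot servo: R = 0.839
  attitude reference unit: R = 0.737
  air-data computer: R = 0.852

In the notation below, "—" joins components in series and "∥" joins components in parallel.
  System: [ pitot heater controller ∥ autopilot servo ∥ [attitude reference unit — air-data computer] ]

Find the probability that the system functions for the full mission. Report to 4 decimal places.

Series (attitude reference unit and air-data computer): 0.737000 × 0.852000 = 0.627924
Parallel (pitot heater controller, autopilot servo, and [0.627924]): 1 − (1 − 0.798000)(1 − 0.839000)(1 − 0.627924) = 0.9879

0.9879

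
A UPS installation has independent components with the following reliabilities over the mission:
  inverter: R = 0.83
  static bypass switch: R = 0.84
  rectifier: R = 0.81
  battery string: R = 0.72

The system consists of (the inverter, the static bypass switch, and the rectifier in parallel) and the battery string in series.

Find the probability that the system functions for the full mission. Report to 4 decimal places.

Parallel (inverter, static bypass switch, and rectifier): 1 − (1 − 0.830000)(1 − 0.840000)(1 − 0.810000) = 0.994832
Series ([0.994832] and battery string): 0.994832 × 0.720000 = 0.7163

0.7163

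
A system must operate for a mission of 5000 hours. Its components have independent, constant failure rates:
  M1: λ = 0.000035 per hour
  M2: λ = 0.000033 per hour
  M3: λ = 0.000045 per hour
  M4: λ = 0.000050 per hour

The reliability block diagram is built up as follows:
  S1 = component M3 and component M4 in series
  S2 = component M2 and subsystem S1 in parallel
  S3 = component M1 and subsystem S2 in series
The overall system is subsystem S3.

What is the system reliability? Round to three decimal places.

0.791

R(M1) = exp(−0.000035 × 5000) = 0.83946
R(M2) = exp(−0.000033 × 5000) = 0.84789
R(M3) = exp(−0.000045 × 5000) = 0.79852
R(M4) = exp(−0.000050 × 5000) = 0.77880
Series (M3 and M4): 0.79852 × 0.77880 = 0.62189
Parallel (M2 and [0.62189]): 1 − (1 − 0.84789)(1 − 0.62189) = 0.94249
Series (M1 and [0.94249]): 0.83946 × 0.94249 = 0.791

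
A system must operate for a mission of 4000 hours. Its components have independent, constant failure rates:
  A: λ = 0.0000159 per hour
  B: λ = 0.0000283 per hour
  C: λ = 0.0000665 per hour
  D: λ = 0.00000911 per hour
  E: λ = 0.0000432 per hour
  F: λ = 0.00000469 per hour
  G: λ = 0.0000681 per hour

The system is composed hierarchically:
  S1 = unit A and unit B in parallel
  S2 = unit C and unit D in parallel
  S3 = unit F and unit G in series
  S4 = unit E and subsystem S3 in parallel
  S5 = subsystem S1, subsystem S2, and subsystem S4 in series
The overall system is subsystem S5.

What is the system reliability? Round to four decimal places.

R(A) = exp(−0.0000159 × 4000) = 0.938380
R(B) = exp(−0.0000283 × 4000) = 0.892972
R(C) = exp(−0.0000665 × 4000) = 0.766439
R(D) = exp(−0.00000911 × 4000) = 0.964216
R(E) = exp(−0.0000432 × 4000) = 0.841306
R(F) = exp(−0.00000469 × 4000) = 0.981415
R(G) = exp(−0.0000681 × 4000) = 0.761550
Parallel (A and B): 1 − (1 − 0.938380)(1 − 0.892972) = 0.993405
Parallel (C and D): 1 − (1 − 0.766439)(1 − 0.964216) = 0.991642
Series (F and G): 0.981415 × 0.761550 = 0.747397
Parallel (E and [0.747397]): 1 − (1 − 0.841306)(1 − 0.747397) = 0.959913
Series ([0.993405], [0.991642], and [0.959913]): 0.993405 × 0.991642 × 0.959913 = 0.9456

0.9456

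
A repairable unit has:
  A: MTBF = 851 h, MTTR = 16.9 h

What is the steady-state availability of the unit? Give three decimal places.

A(A) = MTBF/(MTBF+MTTR) = 851/(851+16.9) = 0.981

0.981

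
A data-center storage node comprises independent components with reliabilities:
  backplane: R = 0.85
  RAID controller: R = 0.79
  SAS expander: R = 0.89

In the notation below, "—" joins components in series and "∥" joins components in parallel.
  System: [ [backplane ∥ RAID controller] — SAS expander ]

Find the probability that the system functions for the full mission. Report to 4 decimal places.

0.8620

Parallel (backplane and RAID controller): 1 − (1 − 0.850000)(1 − 0.790000) = 0.968500
Series ([0.968500] and SAS expander): 0.968500 × 0.890000 = 0.8620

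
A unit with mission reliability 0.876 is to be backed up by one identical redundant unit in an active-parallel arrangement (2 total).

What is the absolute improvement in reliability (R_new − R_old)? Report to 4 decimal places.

0.1086

R_before = 0.876
R_after = 1 − (1 − 0.876)^2 = 0.9846
ΔR = 0.9846 − 0.876 = 0.1086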